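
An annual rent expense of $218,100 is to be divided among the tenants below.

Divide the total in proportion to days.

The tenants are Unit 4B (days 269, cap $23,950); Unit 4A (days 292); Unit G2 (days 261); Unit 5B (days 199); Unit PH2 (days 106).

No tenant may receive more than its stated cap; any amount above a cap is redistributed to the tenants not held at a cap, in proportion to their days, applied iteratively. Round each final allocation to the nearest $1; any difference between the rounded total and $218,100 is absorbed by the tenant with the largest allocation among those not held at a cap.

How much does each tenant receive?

Unit 4B: $23,950 · Unit 4A: $66,074 · Unit G2: $59,060 · Unit 5B: $45,030 · Unit PH2: $23,986

Days total: 1,127.
Unconstrained shares: Unit 4B 52,057.59; Unit 4A 56,508.61; Unit G2 50,509.41; Unit 5B 38,511.00; Unit PH2 20,513.40.
Cap binds for Unit 4B ($23,950); residual $194,150 reallocated over remaining days 858.
Redistributed shares: Unit 4A 66,074.36 → $66,074; Unit G2 59,059.62 → $59,060; Unit 5B 45,030.13 → $45,030; Unit PH2 23,985.90 → $23,986.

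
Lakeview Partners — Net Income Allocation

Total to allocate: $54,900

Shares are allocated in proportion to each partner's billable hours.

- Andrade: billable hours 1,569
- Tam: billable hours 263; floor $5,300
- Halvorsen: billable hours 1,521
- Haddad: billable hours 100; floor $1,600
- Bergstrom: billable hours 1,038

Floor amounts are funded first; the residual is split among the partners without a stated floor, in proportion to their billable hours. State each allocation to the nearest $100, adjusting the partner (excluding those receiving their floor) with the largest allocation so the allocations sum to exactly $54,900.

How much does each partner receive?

Andrade: $18,200 | Tam: $5,300 | Halvorsen: $17,700 | Haddad: $1,600 | Bergstrom: $12,100

Minimums first: Tam $5,300; Haddad $1,600. Remaining pool $48,000.
Remaining pool split over remaining billable hours 4,128: Andrade 18,244.19 → $18,200; Halvorsen 17,686.05 → $17,700; Bergstrom 12,069.77 → $12,100.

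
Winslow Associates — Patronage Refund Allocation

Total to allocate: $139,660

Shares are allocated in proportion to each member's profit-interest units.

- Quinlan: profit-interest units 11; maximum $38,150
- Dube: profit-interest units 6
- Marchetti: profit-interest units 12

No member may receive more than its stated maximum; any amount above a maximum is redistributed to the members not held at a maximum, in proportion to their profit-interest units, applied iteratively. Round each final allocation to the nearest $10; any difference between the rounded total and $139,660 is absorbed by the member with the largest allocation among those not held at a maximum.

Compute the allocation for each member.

Quinlan: $38,150 · Dube: $33,840 · Marchetti: $67,670

Profit-interest units total: 29.
Proportional shares (ignoring caps): Quinlan 52,974.48; Dube 28,895.17; Marchetti 57,790.34.
Cap binds for Quinlan ($38,150); balance $101,510 reallocated over remaining profit-interest units 18.
Shares after redistribution: Dube 33,836.67 → $33,840; Marchetti 67,673.33 → $67,670.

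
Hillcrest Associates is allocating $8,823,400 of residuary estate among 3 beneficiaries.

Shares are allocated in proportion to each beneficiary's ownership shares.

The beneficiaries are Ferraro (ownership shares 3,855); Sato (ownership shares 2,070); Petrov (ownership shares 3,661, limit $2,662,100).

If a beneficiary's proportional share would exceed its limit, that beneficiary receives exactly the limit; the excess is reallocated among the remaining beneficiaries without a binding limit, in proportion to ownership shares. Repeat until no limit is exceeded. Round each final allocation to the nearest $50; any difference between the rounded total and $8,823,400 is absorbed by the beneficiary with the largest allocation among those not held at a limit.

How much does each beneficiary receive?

Total ownership shares = 9,586.
Proportional shares (ignoring caps): Ferraro 3,548,321.20; Sato 1,905,324.22; Petrov 3,369,754.58.
Capped: Petrov ($2,662,100); residual $6,161,300 reallocated over remaining ownership shares 5,925.
Shares after redistribution: Ferraro 4,008,744.56 → $4,008,750; Sato 2,152,555.44 → $2,152,550.

Ferraro: $4,008,750 · Sato: $2,152,550 · Petrov: $2,662,100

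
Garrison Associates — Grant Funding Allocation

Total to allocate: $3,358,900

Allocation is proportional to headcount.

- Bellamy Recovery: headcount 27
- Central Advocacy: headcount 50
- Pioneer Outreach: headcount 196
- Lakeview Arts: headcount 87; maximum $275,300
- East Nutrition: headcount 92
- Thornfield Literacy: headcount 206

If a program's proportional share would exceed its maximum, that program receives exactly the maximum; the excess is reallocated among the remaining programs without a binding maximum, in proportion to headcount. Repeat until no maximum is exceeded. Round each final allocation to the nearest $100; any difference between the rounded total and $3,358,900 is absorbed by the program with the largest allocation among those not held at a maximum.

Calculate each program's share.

Bellamy Recovery: $145,800 | Central Advocacy: $270,000 | Pioneer Outreach: $1,058,500 | Lakeview Arts: $275,300 | East Nutrition: $496,800 | Thornfield Literacy: $1,112,500

Sum of headcount: 658.
Unconstrained shares: Bellamy Recovery 137,827.20; Central Advocacy 255,235.56; Pioneer Outreach 1,000,523.40; Lakeview Arts 444,109.88; East Nutrition 469,633.43; Thornfield Literacy 1,051,570.52.
Held at cap: Lakeview Arts ($275,300); remaining pool $3,083,600 reallocated over remaining headcount 571.
Shares after redistribution: Bellamy Recovery 145,809.46 → $145,800; Central Advocacy 270,017.51 → $270,000; Pioneer Outreach 1,058,468.65 → $1,058,500; East Nutrition 496,832.22 → $496,800; Thornfield Literacy 1,112,472.15 → $1,112,500.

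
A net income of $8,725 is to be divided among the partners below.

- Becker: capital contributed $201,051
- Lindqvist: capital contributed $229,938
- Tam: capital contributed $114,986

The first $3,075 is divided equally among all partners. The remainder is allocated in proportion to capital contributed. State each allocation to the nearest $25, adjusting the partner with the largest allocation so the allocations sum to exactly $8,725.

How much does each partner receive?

Equal tier: $3,075 ÷ 3 = $1,025 apiece.
Remainder $5,650 by capital contributed (total 545,975): Becker 2,080.57 → $2,075; Lindqvist 2,379.50 → $2,375; Tam 1,189.93 → $1,200.
Totals: Becker $1,025 + $2,075 = $3,100; Lindqvist $1,025 + $2,375 = $3,400; Tam $1,025 + $1,200 = $2,225.

Becker: $3,100; Lindqvist: $3,400; Tam: $2,225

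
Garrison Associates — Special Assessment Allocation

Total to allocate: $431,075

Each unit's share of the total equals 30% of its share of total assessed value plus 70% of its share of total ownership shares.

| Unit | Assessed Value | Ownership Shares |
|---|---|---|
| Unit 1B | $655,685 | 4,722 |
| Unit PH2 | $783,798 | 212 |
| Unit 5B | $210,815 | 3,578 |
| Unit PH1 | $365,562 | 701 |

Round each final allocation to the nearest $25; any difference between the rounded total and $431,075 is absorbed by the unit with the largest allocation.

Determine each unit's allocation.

Unit 1B: $196,725; Unit PH2: $57,225; Unit 5B: $130,725; Unit PH1: $46,400

Totals — assessed value 2,015,860, ownership shares 9,213.
Combined weights (30% assessed value + 70% ownership shares): Unit 1B 0.4564; Unit PH2 0.1328; Unit 5B 0.3032; Unit PH1 0.1077.
Unrounded shares: Unit 1B 196,723.06; Unit PH2 57,226.23; Unit 5B 130,714.20; Unit PH1 46,411.51.
At nearest $25: Unit 1B $196,725; Unit PH2 $57,225; Unit 5B $130,725; Unit PH1 $46,400. Sum = $431,075.
Rounded total matches; no reconciliation needed.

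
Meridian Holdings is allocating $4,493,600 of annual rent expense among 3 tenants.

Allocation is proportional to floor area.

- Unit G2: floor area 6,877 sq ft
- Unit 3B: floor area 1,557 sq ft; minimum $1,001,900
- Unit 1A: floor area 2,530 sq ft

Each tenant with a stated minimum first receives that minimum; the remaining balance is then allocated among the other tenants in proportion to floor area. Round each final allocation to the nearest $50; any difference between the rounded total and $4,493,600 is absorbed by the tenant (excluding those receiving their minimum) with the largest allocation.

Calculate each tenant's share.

Unit G2: $2,552,600; Unit 3B: $1,001,900; Unit 1A: $939,100

Guaranteed amounts: Unit 3B $1,001,900. Residual $3,491,700.
Residual split over remaining floor area 9,407: Unit G2 2,552,611.98 → $2,552,600; Unit 1A 939,088.02 → $939,100.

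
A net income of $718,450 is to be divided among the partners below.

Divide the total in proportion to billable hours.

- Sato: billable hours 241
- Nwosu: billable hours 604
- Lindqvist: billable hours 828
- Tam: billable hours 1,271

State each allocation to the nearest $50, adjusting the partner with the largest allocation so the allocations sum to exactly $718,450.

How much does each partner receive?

Sato: $58,800; Nwosu: $147,400; Lindqvist: $202,050; Tam: $310,200

Total billable hours = 2,944.
Pro-rata amounts: Sato 241/2,944 × $718,450 = 58,813.33; Nwosu 604/2,944 × $718,450 = 147,399.39; Lindqvist 828/2,944 × $718,450 = 202,064.06; Tam 1,271/2,944 × $718,450 = 310,173.22.
After rounding ($50): Sato $58,800; Nwosu $147,400; Lindqvist $202,050; Tam $310,150. Sum = $718,400.
Difference $718,450 − $718,400 = +$50 applied to largest allocation (Tam): Tam becomes $310,200.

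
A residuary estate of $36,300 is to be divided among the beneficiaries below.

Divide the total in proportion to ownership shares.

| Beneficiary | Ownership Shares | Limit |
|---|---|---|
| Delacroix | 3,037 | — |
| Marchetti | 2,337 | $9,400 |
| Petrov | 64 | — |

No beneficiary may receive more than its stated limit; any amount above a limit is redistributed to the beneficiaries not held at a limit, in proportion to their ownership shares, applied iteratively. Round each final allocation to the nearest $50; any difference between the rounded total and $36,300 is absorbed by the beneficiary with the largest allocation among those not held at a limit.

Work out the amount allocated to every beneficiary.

Delacroix: $26,350 | Marchetti: $9,400 | Petrov: $550

Ownership shares total: 5,438.
Unconstrained shares: Delacroix 20,272.73; Marchetti 15,600.06; Petrov 427.22.
Held at cap: Marchetti ($9,400); residual $26,900 reallocated over remaining ownership shares 3,101.
Redistributed shares: Delacroix 26,344.82 → $26,350; Petrov 555.18 → $550.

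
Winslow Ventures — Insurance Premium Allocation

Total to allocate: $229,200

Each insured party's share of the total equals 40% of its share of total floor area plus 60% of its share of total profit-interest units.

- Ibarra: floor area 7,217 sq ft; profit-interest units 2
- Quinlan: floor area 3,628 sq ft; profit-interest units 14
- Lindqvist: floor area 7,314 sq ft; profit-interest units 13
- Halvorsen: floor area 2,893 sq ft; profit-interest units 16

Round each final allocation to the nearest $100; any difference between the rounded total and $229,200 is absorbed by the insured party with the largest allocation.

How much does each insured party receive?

Ibarra: $37,500; Quinlan: $58,600; Lindqvist: $71,600; Halvorsen: $61,500

Totals — floor area 21,052, profit-interest units 45.
Composite weights (40% floor area + 60% profit-interest units): Ibarra 0.1638; Quinlan 0.2556; Lindqvist 0.3123; Halvorsen 0.2683.
Raw shares: Ibarra 37,541.53; Quinlan 58,583.69; Lindqvist 71,579.96; Halvorsen 61,494.81.
After rounding ($100): Ibarra $37,500; Quinlan $58,600; Lindqvist $71,600; Halvorsen $61,500. Sum = $229,200.
Rounded total matches; no reconciliation needed.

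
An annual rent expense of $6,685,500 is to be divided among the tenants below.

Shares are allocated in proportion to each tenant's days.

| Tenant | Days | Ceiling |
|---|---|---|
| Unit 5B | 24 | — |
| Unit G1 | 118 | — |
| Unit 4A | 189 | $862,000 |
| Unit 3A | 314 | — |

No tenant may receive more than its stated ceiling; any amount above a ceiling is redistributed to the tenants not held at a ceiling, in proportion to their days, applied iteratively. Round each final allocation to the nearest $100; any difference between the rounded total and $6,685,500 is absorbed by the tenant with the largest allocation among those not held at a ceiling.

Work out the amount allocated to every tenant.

Combined days = 645.
Unconstrained shares: Unit 5B 248,762.79; Unit G1 1,223,083.72; Unit 4A 1,959,006.98; Unit 3A 3,254,646.51.
Held at cap: Unit 4A ($862,000); residual $5,823,500 reallocated over remaining days 456.
Redistributed shares: Unit 5B 306,500.00 → $306,500; Unit G1 1,506,958.33 → $1,507,000; Unit 3A 4,010,041.67 → $4,010,000.

Unit 5B: $306,500 · Unit G1: $1,507,000 · Unit 4A: $862,000 · Unit 3A: $4,010,000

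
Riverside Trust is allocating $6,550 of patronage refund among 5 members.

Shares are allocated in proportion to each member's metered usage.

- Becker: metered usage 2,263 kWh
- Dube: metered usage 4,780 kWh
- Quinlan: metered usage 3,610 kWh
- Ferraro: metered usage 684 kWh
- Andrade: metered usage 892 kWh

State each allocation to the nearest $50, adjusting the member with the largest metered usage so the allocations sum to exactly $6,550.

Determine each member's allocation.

Becker: $1,200; Dube: $2,550; Quinlan: $1,950; Ferraro: $350; Andrade: $500

Combined metered usage = 2,263 + 4,780 + 3,610 + 684 + 892 = 12,229.
Proportional shares: Becker 1,212.09; Dube 2,560.23; Quinlan 1,933.56; Ferraro 366.36; Andrade 477.77.
After rounding ($50): Becker $1,200; Dube $2,550; Quinlan $1,950; Ferraro $350; Andrade $500. Sum = $6,550.
Rounded total matches; no reconciliation needed.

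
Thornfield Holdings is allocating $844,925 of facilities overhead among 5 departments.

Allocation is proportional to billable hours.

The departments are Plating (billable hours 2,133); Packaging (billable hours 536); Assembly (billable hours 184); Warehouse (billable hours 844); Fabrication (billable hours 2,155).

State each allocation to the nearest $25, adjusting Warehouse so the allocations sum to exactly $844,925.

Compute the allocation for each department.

Plating: $307,975; Packaging: $77,400; Assembly: $26,575; Warehouse: $121,825; Fabrication: $311,150

Sum of billable hours: 5,852.
Proportional shares: Plating 2,133/5,852 × $844,925 = 307,967.37; Packaging 536/5,852 × $844,925 = 77,388.89; Assembly 184/5,852 × $844,925 = 26,566.34; Warehouse 844/5,852 × $844,925 = 121,858.63; Fabrication 2,155/5,852 × $844,925 = 311,143.78.
Rounded to nearest $25: Plating $307,975; Packaging $77,400; Assembly $26,575; Warehouse $121,850; Fabrication $311,150. Sum = $844,950.
Difference $844,925 − $844,950 = −$25 applied to Warehouse: Warehouse becomes $121,825.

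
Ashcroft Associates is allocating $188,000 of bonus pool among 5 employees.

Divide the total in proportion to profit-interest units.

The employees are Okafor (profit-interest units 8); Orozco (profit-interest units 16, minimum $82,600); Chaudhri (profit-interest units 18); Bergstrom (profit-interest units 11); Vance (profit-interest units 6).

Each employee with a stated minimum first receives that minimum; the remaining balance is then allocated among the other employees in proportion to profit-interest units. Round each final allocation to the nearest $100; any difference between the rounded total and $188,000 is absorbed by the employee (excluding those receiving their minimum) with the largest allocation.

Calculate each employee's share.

Minimums first: Orozco $82,600. Balance $105,400.
Balance split over remaining profit-interest units 43: Okafor 19,609.30 → $19,600; Chaudhri 44,120.93 → $44,100; Bergstrom 26,962.79 → $27,000; Vance 14,706.98 → $14,700.

Okafor: $19,600; Orozco: $82,600; Chaudhri: $44,100; Bergstrom: $27,000; Vance: $14,700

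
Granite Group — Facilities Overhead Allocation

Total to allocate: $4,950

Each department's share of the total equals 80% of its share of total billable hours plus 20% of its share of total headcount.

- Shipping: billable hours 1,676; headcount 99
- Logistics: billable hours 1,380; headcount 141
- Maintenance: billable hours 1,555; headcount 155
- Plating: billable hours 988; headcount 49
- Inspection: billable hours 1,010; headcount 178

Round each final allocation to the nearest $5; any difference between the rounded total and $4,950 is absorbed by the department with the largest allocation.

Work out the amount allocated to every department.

Shipping: $1,160; Logistics: $1,050; Maintenance: $1,180; Plating: $670; Inspection: $890

Totals — billable hours 6,609, headcount 622.
Composite weights (80% billable hours + 20% headcount): Shipping 0.2347; Logistics 0.2124; Maintenance 0.2381; Plating 0.1354; Inspection 0.1795.
Raw shares: Shipping 1,161.80; Logistics 1,051.29; Maintenance 1,178.43; Plating 669.98; Inspection 888.49.
After rounding ($5): Shipping $1,160; Logistics $1,050; Maintenance $1,180; Plating $670; Inspection $890. Sum = $4,950.
No rounding difference to absorb.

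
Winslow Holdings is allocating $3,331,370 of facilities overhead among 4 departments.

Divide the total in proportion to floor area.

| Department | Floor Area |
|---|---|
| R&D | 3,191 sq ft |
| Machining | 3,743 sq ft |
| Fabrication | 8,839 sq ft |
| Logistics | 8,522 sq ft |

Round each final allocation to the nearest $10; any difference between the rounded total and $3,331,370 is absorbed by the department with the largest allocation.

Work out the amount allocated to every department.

R&D: $437,560 · Machining: $513,250 · Fabrication: $1,212,010 · Logistics: $1,168,550

Floor area total: 24,295.
Proportional shares: R&D 3,191/24,295 × $3,331,370 = 437,555.12; Machining 3,743/24,295 × $3,331,370 = 513,246.26; Fabrication 8,839/24,295 × $3,331,370 = 1,212,018.09; Logistics 8,522/24,295 × $3,331,370 = 1,168,550.53.
At nearest $10: R&D $437,560; Machining $513,250; Fabrication $1,212,020; Logistics $1,168,550. Sum = $3,331,380.
Difference $3,331,370 − $3,331,380 = −$10 applied to largest allocation (Fabrication): Fabrication becomes $1,212,010.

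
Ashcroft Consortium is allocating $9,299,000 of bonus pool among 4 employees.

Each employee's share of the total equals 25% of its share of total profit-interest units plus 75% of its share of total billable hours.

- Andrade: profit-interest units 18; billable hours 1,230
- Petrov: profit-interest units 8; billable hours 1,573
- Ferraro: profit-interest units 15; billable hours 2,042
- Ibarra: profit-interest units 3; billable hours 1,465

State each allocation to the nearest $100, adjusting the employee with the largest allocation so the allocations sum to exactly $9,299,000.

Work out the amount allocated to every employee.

Totals — profit-interest units 44, billable hours 6,310.
Blended shares (25% profit-interest units + 75% billable hours): Andrade 0.2485; Petrov 0.2324; Ferraro 0.3279; Ibarra 0.1912.
Raw shares: Andrade 2,310,515.47; Petrov 2,161,270.61; Ferraro 3,049,488.55; Ibarra 1,777,725.37.
Rounded to nearest $100: Andrade $2,310,500; Petrov $2,161,300; Ferraro $3,049,500; Ibarra $1,777,700. Sum = $9,299,000.
Rounded total matches; no reconciliation needed.

Andrade: $2,310,500; Petrov: $2,161,300; Ferraro: $3,049,500; Ibarra: $1,777,700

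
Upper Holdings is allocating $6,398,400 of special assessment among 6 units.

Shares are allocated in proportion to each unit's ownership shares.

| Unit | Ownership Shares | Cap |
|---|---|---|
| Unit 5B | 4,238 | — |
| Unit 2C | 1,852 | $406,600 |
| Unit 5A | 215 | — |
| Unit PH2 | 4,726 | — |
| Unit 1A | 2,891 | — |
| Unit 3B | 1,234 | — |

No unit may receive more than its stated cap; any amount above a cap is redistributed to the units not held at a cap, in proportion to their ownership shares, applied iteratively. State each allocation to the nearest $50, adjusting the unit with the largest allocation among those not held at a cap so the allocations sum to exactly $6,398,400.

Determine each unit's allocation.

Ownership shares total: 15,156.
Pro-rata shares before constraints: Unit 5B 1,789,154.08; Unit 2C 781,857.80; Unit 5A 90,766.43; Unit PH2 1,995,172.76; Unit 1A 1,220,491.84; Unit 3B 520,957.09.
Cap binds for Unit 2C ($406,600); remaining pool $5,991,800 reallocated over remaining ownership shares 13,304.
Shares after redistribution: Unit 5B 1,908,692.75 → $1,908,700; Unit 5A 96,830.80 → $96,850; Unit PH2 2,128,476.16 → $2,128,500; Unit 1A 1,302,036.52 → $1,302,050; Unit 3B 555,763.77 → $555,750.
Rounding difference −$50 applied to Unit PH2 → $2,128,450.

Unit 5B: $1,908,700; Unit 2C: $406,600; Unit 5A: $96,850; Unit PH2: $2,128,450; Unit 1A: $1,302,050; Unit 3B: $555,750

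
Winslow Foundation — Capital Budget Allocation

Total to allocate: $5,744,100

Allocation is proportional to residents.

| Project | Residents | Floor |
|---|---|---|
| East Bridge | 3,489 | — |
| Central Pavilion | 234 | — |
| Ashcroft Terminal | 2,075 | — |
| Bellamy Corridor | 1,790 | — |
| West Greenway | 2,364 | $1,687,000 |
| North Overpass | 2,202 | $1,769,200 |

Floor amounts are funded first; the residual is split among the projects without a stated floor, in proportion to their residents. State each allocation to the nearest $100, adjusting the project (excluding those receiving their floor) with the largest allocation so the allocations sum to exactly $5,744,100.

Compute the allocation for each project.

Guaranteed amounts: West Greenway $1,687,000; North Overpass $1,769,200. Balance $2,287,900.
Balance split over remaining residents 7,588: East Bridge 1,051,987.76 → $1,052,000; Central Pavilion 70,554.64 → $70,600; Ashcroft Terminal 625,644.77 → $625,600; Bellamy Corridor 539,712.84 → $539,700.

East Bridge: $1,052,000 · Central Pavilion: $70,600 · Ashcroft Terminal: $625,600 · Bellamy Corridor: $539,700 · West Greenway: $1,687,000 · North Overpass: $1,769,200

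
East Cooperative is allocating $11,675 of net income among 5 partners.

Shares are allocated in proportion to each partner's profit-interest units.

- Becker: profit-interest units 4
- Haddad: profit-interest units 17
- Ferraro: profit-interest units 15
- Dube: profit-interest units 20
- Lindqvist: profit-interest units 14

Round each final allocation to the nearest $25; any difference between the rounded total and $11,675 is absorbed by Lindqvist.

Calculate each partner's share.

Profit-interest units total: 70.
Pro-rata amounts: Becker 4/70 × $11,675 = 667.14; Haddad 17/70 × $11,675 = 2,835.36; Ferraro 15/70 × $11,675 = 2,501.79; Dube 20/70 × $11,675 = 3,335.71; Lindqvist 14/70 × $11,675 = 2,335.00.
Rounded to nearest $25: Becker $675; Haddad $2,825; Ferraro $2,500; Dube $3,325; Lindqvist $2,325. Sum = $11,650.
Difference $11,675 − $11,650 = +$25 applied to Lindqvist: Lindqvist becomes $2,350.

Becker: $675 | Haddad: $2,825 | Ferraro: $2,500 | Dube: $3,325 | Lindqvist: $2,350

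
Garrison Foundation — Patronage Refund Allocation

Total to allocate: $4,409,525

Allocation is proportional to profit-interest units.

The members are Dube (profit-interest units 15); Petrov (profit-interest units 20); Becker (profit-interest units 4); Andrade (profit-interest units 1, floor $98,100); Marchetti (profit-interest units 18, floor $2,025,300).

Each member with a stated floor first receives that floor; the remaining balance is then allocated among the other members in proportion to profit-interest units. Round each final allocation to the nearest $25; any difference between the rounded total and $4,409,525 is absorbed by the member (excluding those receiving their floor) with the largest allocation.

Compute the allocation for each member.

Guaranteed amounts: Andrade $98,100; Marchetti $2,025,300. Balance $2,286,125.
Balance split over remaining profit-interest units 39: Dube 879,278.85 → $879,275; Petrov 1,172,371.79 → $1,172,375; Becker 234,474.36 → $234,475.

Dube: $879,275 · Petrov: $1,172,375 · Becker: $234,475 · Andrade: $98,100 · Marchetti: $2,025,300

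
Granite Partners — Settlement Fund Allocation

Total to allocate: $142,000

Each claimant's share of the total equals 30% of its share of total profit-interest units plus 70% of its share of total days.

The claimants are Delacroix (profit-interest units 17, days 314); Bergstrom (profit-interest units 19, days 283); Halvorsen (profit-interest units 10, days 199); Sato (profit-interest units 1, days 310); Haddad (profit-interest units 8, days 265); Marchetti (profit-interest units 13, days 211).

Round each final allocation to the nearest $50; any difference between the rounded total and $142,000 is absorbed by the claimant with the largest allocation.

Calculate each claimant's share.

Totals — profit-interest units 68, days 1,582.
Composite weights (30% profit-interest units + 70% days): Delacroix 0.2139; Bergstrom 0.2090; Halvorsen 0.1322; Sato 0.1416; Haddad 0.1526; Marchetti 0.1507.
Proportional shares: Delacroix 30,379.20; Bergstrom 29,684.36; Halvorsen 18,768.25; Sato 20,104.35; Haddad 21,662.21; Marchetti 21,401.64.
After rounding ($50): Delacroix $30,400; Bergstrom $29,700; Halvorsen $18,750; Sato $20,100; Haddad $21,650; Marchetti $21,400. Sum = $142,000.
No rounding difference to absorb.

Delacroix: $30,400; Bergstrom: $29,700; Halvorsen: $18,750; Sato: $20,100; Haddad: $21,650; Marchetti: $21,400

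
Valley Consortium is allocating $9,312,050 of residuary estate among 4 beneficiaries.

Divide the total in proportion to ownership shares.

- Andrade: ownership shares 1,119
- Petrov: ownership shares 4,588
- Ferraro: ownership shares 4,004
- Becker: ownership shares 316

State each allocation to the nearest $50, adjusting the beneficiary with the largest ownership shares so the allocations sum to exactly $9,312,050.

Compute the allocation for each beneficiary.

Total ownership shares = 10,027.
Raw shares: Andrade 1,119/10,027 × $9,312,050 = 1,039,212.52; Petrov 4,588/10,027 × $9,312,050 = 4,260,864.21; Ferraro 4,004/10,027 × $9,312,050 = 3,718,504.86; Becker 316/10,027 × $9,312,050 = 293,468.42.
At nearest $50: Andrade $1,039,200; Petrov $4,260,850; Ferraro $3,718,500; Becker $293,450. Sum = $9,312,000.
Difference $9,312,050 − $9,312,000 = +$50 applied to largest ownership shares (Petrov): Petrov becomes $4,260,900.

Andrade: $1,039,200 · Petrov: $4,260,900 · Ferraro: $3,718,500 · Becker: $293,450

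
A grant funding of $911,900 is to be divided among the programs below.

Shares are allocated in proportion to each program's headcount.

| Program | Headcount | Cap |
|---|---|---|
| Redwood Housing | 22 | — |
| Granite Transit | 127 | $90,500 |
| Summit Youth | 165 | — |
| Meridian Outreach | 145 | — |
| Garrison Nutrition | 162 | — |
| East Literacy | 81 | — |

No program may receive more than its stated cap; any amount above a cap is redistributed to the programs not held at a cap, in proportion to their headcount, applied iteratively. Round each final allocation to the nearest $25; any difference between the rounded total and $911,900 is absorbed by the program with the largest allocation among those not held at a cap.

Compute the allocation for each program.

Redwood Housing: $31,425 | Granite Transit: $90,500 | Summit Youth: $235,725 | Meridian Outreach: $207,125 | Garrison Nutrition: $231,425 | East Literacy: $115,700

Headcount total: 702.
Pro-rata shares before constraints: Redwood Housing 28,578.06; Granite Transit 164,973.36; Summit Youth 214,335.47; Meridian Outreach 188,355.41; Garrison Nutrition 210,438.46; East Literacy 105,219.23.
Held at cap: Granite Transit ($90,500); residual $821,400 reallocated over remaining headcount 575.
Redistributed shares: Redwood Housing 31,427.48 → $31,425; Summit Youth 235,706.09 → $235,700; Meridian Outreach 207,135.65 → $207,125; Garrison Nutrition 231,420.52 → $231,425; East Literacy 115,710.26 → $115,700.
Rounding difference +$25 applied to Summit Youth → $235,725.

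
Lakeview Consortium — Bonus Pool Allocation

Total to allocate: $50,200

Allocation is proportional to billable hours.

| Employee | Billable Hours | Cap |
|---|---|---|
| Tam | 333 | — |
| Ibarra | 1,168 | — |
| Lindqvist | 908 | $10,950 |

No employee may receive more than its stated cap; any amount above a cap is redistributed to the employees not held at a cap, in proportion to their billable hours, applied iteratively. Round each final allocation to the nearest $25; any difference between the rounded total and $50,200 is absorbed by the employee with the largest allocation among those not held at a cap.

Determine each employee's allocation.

Combined billable hours = 2,409.
Proportional shares (ignoring caps): Tam 6,939.23; Ibarra 24,339.39; Lindqvist 18,921.38.
Held at cap: Lindqvist ($10,950); balance $39,250 reallocated over remaining billable hours 1,501.
Shares after redistribution: Tam 8,707.69 → $8,700; Ibarra 30,542.31 → $30,550.

Tam: $8,700 | Ibarra: $30,550 | Lindqvist: $10,950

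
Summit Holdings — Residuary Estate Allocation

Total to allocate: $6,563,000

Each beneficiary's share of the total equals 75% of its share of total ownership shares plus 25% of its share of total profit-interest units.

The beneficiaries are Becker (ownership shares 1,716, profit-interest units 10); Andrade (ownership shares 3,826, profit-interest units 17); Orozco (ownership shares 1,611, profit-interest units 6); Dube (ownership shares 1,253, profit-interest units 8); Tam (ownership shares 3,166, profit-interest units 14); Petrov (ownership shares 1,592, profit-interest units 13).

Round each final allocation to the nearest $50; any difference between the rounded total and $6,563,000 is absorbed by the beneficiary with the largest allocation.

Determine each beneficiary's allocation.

Becker: $882,950 · Andrade: $1,840,800 · Orozco: $747,150 · Dube: $661,550 · Tam: $1,521,600 · Petrov: $908,950

Totals — ownership shares 13,164, profit-interest units 68.
Blended shares (75% ownership shares + 25% profit-interest units): Becker 0.1345; Andrade 0.2805; Orozco 0.1138; Dube 0.1008; Tam 0.2318; Petrov 0.1385.
Raw shares: Becker 882,929.20; Andrade 1,840,795.86; Orozco 747,153.15; Dube 661,548.04; Tam 1,521,624.28; Petrov 908,949.46.
At nearest $50: Becker $882,950; Andrade $1,840,800; Orozco $747,150; Dube $661,550; Tam $1,521,600; Petrov $908,950. Sum = $6,563,000.
Sum already equals the total — no adjustment.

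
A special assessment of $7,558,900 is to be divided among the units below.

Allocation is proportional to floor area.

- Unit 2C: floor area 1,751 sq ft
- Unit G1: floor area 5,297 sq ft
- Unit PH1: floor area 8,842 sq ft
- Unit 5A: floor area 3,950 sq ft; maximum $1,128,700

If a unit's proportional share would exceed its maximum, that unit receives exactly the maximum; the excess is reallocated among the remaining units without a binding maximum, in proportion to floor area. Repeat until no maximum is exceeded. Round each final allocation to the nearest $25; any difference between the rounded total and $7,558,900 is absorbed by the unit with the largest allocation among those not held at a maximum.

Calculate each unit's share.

Unit 2C: $708,575 | Unit G1: $2,143,525 | Unit PH1: $3,578,100 | Unit 5A: $1,128,700

Floor area total: 19,840.
Proportional shares (ignoring caps): Unit 2C 667,118.64; Unit G1 2,018,119.62; Unit PH1 3,368,739.61; Unit 5A 1,504,922.13.
Held at cap: Unit 5A ($1,128,700); residual $6,430,200 reallocated over remaining floor area 15,890.
Redistributed shares: Unit 2C 708,576.48 → $708,575; Unit G1 2,143,534.89 → $2,143,525; Unit PH1 3,578,088.63 → $3,578,100.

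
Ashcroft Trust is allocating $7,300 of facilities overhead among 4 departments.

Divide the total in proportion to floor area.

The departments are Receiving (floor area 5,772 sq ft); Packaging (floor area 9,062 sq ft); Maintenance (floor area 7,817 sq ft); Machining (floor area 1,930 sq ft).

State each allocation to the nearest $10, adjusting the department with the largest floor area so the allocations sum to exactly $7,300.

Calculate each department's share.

Receiving: $1,710; Packaging: $2,700; Maintenance: $2,320; Machining: $570

Combined floor area = 24,581.
Raw shares: Receiving 5,772/24,581 × $7,300 = 1,714.15; Packaging 9,062/24,581 × $7,300 = 2,691.21; Maintenance 7,817/24,581 × $7,300 = 2,321.47; Machining 1,930/24,581 × $7,300 = 573.17.
After rounding ($10): Receiving $1,710; Packaging $2,690; Maintenance $2,320; Machining $570. Sum = $7,290.
Difference $7,300 − $7,290 = +$10 applied to largest floor area (Packaging): Packaging becomes $2,700.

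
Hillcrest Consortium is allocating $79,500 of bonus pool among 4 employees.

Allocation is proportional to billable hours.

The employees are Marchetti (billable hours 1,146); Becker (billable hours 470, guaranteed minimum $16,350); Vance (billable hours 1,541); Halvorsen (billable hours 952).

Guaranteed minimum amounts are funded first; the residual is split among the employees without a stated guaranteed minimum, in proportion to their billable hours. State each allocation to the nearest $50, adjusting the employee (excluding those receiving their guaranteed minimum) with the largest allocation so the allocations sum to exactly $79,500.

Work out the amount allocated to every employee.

Guaranteed amounts: Becker $16,350. Balance $63,150.
Balance split over remaining billable hours 3,639: Marchetti 19,887.30 → $19,900; Vance 26,742.00 → $26,750; Halvorsen 16,520.69 → $16,500.

Marchetti: $19,900; Becker: $16,350; Vance: $26,750; Halvorsen: $16,500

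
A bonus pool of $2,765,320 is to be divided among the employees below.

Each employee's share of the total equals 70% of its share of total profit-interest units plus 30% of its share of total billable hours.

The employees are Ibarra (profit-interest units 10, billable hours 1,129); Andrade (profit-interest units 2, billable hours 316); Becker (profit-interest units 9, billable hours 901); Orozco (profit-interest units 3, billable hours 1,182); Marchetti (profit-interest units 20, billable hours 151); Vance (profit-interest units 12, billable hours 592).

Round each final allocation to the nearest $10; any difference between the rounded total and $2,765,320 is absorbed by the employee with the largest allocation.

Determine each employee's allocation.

Ibarra: $564,960; Andrade: $130,510; Becker: $486,110; Orozco: $333,290; Marchetti: $720,660; Vance: $529,790

Profit-interest units total 56; billable hours total 4,271.
Composite weights (70% profit-interest units + 30% billable hours): Ibarra 0.2043; Andrade 0.0472; Becker 0.1758; Orozco 0.1205; Marchetti 0.2606; Vance 0.1916.
Raw shares: Ibarra 564,961.16; Andrade 130,512.62; Becker 486,108.10; Orozco 333,290.34; Marchetti 720,660.13; Vance 529,787.66.
Rounded to nearest $10: Ibarra $564,960; Andrade $130,510; Becker $486,110; Orozco $333,290; Marchetti $720,660; Vance $529,790. Sum = $2,765,320.
Sum already equals the total — no adjustment.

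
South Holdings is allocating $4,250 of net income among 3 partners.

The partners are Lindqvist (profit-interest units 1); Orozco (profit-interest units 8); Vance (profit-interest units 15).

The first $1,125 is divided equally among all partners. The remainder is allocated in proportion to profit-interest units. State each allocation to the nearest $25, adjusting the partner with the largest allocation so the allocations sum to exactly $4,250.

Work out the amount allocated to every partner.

First tranche $1,125 split equally: $375 each.
Remainder $3,125 by profit-interest units (total 24): Lindqvist 130.21 → $125; Orozco 1,041.67 → $1,050; Vance 1,953.12 → $1,950.
Totals: Lindqvist $375 + $125 = $500; Orozco $375 + $1,050 = $1,425; Vance $375 + $1,950 = $2,325.

Lindqvist: $500 · Orozco: $1,425 · Vance: $2,325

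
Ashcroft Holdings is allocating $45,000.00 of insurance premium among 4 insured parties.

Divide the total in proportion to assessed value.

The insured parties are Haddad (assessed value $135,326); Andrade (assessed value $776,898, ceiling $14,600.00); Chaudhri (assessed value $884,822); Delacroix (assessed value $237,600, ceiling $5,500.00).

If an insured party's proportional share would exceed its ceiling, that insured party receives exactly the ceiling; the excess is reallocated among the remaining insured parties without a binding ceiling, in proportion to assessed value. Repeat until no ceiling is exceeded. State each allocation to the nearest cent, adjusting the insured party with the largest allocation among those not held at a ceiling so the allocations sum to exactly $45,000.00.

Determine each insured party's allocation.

Haddad: $3,303.07 | Andrade: $14,600.00 | Chaudhri: $21,596.93 | Delacroix: $5,500.00

Assessed value total: 2,034,646.
Unconstrained shares: Haddad 2,992.9875; Andrade 17,182.5517; Chaudhri 19,569.4927; Delacroix 5,254.9682.
Capped: Andrade ($14,600.00); residual $30,400.00 reallocated over remaining assessed value 1,257,748.
Capped: Delacroix ($5,500.00); residual $24,900.00 reallocated over remaining assessed value 1,020,148.
Redistributed shares: Haddad 3,303.0672 → $3,303.07; Chaudhri 21,596.9328 → $21,596.93.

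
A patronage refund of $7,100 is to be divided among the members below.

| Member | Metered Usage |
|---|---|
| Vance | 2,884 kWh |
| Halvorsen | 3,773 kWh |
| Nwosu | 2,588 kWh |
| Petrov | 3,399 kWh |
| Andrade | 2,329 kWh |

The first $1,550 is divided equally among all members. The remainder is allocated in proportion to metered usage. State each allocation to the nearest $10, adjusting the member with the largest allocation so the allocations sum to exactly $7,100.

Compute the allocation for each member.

Vance: $1,380; Halvorsen: $1,710; Nwosu: $1,270; Petrov: $1,570; Andrade: $1,170

$1,550 shared equally gives $310 per member.
Remainder $5,550 by metered usage (total 14,973): Vance 1,069.00 → $1,070; Halvorsen 1,398.53 → $1,400; Nwosu 959.29 → $960; Petrov 1,259.90 → $1,260; Andrade 863.28 → $860.
Totals: Vance $310 + $1,070 = $1,380; Halvorsen $310 + $1,400 = $1,710; Nwosu $310 + $960 = $1,270; Petrov $310 + $1,260 = $1,570; Andrade $310 + $860 = $1,170.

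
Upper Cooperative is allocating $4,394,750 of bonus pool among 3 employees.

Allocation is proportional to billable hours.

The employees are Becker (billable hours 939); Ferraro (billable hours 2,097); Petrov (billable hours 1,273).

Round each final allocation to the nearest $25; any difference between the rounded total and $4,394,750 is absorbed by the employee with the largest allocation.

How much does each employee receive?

Billable hours total: 4,309.
Pro-rata amounts: Becker 939/4,309 × $4,394,750 = 957,686.30; Ferraro 2,097/4,309 × $4,394,750 = 2,138,730.74; Petrov 1,273/4,309 × $4,394,750 = 1,298,332.97.
At nearest $25: Becker $957,675; Ferraro $2,138,725; Petrov $1,298,325. Sum = $4,394,725.
Difference $4,394,750 − $4,394,725 = +$25 applied to largest allocation (Ferraro): Ferraro becomes $2,138,750.

Becker: $957,675 · Ferraro: $2,138,750 · Petrov: $1,298,325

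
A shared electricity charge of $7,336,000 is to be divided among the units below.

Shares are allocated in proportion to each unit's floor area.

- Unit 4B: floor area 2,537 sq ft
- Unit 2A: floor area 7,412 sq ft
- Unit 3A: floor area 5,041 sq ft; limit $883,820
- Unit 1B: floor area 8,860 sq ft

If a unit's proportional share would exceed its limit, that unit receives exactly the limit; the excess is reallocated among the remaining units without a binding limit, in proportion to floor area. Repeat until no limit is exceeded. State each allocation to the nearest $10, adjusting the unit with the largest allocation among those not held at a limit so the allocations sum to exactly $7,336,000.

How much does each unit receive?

Combined floor area = 23,850.
Pro-rata shares before constraints: Unit 4B 780,353.54; Unit 2A 2,279,850.40; Unit 3A 1,550,556.65; Unit 1B 2,725,239.41.
Capped: Unit 3A ($883,820); balance $6,452,180 reallocated over remaining floor area 18,809.
Remaining shares: Unit 4B 870,284.47 → $870,280; Unit 2A 2,542,589.09 → $2,542,590; Unit 1B 3,039,306.44 → $3,039,310.

Unit 4B: $870,280 | Unit 2A: $2,542,590 | Unit 3A: $883,820 | Unit 1B: $3,039,310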